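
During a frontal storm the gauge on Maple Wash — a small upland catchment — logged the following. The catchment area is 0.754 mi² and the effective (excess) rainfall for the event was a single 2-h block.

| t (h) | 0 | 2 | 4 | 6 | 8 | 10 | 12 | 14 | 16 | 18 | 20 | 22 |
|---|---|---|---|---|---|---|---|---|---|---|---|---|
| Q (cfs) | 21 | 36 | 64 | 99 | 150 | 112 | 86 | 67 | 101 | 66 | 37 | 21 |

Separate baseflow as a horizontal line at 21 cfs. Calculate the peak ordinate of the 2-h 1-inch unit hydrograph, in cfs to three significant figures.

Direct runoff: 0.0, 15.0, 43.0, 78.0, 129.0, 91.0, 65.0, 46.0, 80.0, 45.0, 16.0, 0.0 cfs; ΣQ_DR = 608.0 cfs, peak = 129.0 cfs.
Runoff depth d = ΣQ_DR·Δt / A = 608.0 × 7200 / (0.754 mi²) = 2.499 in.
The 1-inch UH is the DRH scaled by (1 in)/d, so U_p = 129.0 × 1/2.499 = 51.6 cfs.

U_p ≈ 51.6 cfs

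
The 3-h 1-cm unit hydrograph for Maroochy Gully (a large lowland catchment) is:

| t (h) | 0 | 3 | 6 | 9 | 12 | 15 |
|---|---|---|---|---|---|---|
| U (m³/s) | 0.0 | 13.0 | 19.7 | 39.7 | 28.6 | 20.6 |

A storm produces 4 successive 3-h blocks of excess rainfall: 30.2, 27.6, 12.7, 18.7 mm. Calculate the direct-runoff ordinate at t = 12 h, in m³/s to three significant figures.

By discrete convolution, Q_j = Σ (P_i / 10 mm) · U_{j−i}.
At t = 12 h (j=4): Q = (30.2/10)·28.6 + (27.6/10)·39.7 + (12.7/10)·19.7 + (18.7/10)·13.0 = 245 m³/s.

Q ≈ 245 m³/s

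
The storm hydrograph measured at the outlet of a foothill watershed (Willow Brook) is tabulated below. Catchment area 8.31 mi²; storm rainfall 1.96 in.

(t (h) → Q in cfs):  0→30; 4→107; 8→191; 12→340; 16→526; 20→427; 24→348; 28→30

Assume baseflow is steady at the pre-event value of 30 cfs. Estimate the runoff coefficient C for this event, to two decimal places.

C ≈ 0.67

ΣQ_DR = 1759 cfs; V = ΣQ_DR·Δt = 2.533 × 10^7 ft³.
Runoff depth d = V / A = 1.312 in.
C = d / P = 1.312 / 1.96 = 0.67.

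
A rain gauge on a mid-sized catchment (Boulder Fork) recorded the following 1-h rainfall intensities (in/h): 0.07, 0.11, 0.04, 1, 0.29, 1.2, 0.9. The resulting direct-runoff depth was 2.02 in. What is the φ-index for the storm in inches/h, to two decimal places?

Only the 3 blocks with intensity above φ contribute runoff: 1, 1.2, 0.9 in/h.
Σ(I−φ)·Δt = d  ⇒  (1+1.2+0.9 − 3φ)·1 = 2.02
φ = (3.100 − 2.02/1) / 3 = 0.36 in/h.

φ ≈ 0.36 in/h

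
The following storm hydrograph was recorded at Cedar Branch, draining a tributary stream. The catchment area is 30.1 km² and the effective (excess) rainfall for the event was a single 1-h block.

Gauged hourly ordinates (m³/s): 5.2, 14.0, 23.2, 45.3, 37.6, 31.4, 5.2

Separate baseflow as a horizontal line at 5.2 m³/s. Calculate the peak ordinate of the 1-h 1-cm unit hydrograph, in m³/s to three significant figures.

Direct runoff: 0.0, 8.8, 18.0, 40.1, 32.4, 26.2, 0.0 m³/s; ΣQ_DR = 125.5 m³/s, peak = 40.1 m³/s.
Runoff depth d = ΣQ_DR·Δt / A = 125.5 × 3600 / (30.1 km²) = 15.01 mm.
The 1-cm UH is the DRH scaled by (10 mm)/d, so U_p = 40.1 × 10/15.01 = 26.7 m³/s.

U_p ≈ 26.7 m³/s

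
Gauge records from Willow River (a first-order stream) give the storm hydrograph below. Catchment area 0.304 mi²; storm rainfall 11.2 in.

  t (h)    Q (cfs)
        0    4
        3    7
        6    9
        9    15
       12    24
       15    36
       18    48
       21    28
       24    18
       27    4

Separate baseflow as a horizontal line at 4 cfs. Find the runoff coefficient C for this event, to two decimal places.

ΣQ_DR = 153.0 cfs; V = ΣQ_DR·Δt = 1.652 × 10^6 ft³.
Runoff depth d = V / A = 2.340 in.
C = d / P = 2.340 / 11.2 = 0.21.

C ≈ 0.21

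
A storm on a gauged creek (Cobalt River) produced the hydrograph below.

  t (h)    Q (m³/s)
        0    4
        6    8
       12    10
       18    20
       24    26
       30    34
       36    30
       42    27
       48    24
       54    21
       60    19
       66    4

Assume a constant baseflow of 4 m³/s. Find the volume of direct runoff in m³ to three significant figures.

Direct-runoff ordinates (Q − Q_b): 0.0, 4.0, 6.0, 16.0, 22.0, 30.0, 26.0, 23.0, 20.0, 17.0, 15.0, 0.0 m³/s.
ΣQ_DR = 179.0 m³/s.
With Δt = 6 h = 21600 s, V = ΣQ_DR · Δt = 179.0 × 21600 = 3.87 × 10^6 m³.

V ≈ 3.87 × 10^6 m³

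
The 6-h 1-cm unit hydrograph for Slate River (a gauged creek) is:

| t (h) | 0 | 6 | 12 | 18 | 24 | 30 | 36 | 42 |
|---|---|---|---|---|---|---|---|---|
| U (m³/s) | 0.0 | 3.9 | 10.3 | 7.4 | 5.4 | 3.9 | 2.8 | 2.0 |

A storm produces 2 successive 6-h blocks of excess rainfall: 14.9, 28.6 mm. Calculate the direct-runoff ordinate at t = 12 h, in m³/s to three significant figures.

By discrete convolution, Q_j = Σ (P_i / 10 mm) · U_{j−i}.
At t = 12 h (j=2): Q = (14.9/10)·10.3 + (28.6/10)·3.9 = 26.5 m³/s.

Q ≈ 26.5 m³/s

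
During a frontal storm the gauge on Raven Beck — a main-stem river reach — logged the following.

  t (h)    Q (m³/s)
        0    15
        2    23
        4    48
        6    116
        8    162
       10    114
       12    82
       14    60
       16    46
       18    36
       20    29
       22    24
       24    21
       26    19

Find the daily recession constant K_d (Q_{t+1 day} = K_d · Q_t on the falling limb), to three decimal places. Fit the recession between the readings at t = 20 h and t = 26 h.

K_d ≈ 0.184

Between t = 20 h and t = 26 h the flow falls from 29 to 19 m³/s over 3×2 h = 6 h.
Per-interval ratio K = (19/29)^(1/3) = 0.8685; K_d = K^(24/2) = 0.184.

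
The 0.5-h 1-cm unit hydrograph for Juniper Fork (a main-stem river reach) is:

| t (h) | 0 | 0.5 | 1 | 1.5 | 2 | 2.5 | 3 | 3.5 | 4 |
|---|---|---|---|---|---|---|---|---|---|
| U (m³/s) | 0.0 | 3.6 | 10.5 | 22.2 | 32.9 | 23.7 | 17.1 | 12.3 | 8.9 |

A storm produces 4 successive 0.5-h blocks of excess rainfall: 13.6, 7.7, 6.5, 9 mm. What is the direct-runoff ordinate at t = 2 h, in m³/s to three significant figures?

Q ≈ 71.9 m³/s

By discrete convolution, Q_j = Σ (P_i / 10 mm) · U_{j−i}.
At t = 2 h (j=4): Q = (13.6/10)·32.9 + (7.7/10)·22.2 + (6.5/10)·10.5 + (9/10)·3.6 = 71.9 m³/s.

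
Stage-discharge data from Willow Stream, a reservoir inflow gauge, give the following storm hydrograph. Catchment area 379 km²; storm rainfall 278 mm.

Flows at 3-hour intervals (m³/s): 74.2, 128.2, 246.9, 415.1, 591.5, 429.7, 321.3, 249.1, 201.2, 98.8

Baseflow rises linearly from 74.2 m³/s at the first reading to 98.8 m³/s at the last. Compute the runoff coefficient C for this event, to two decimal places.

C ≈ 0.19

ΣQ_DR = 1891 m³/s; V = ΣQ_DR·Δt = 2.042 × 10^7 m³.
Runoff depth d = V / A = 53.89 mm.
C = d / P = 53.89 / 278 = 0.19.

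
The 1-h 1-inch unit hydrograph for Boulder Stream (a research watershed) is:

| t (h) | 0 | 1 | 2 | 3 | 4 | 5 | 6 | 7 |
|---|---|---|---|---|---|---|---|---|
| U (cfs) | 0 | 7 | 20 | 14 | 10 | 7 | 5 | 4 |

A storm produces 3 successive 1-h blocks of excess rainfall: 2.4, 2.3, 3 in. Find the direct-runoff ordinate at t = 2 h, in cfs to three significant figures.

Q ≈ 64.1 cfs

By discrete convolution, Q_j = Σ (P_i / 1 in) · U_{j−i}.
At t = 2 h (j=2): Q = (2.4/1)·20 + (2.3/1)·7 + (3/1)·0 = 64.1 cfs.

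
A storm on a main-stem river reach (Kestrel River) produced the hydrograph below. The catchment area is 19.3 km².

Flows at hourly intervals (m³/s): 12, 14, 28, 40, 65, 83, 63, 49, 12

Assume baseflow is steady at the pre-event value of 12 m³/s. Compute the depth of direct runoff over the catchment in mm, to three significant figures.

d ≈ 48.1 mm

Direct runoff: 0.0, 2.0, 16.0, 28.0, 53.0, 71.0, 51.0, 37.0, 0.0 m³/s; ΣQ_DR = 258.0 m³/s.
V = ΣQ_DR · Δt = 258.0 × 3600 s = 9.288 × 10^5 m³.
Over A = 19.3 km², depth = V / A = 48.1 mm.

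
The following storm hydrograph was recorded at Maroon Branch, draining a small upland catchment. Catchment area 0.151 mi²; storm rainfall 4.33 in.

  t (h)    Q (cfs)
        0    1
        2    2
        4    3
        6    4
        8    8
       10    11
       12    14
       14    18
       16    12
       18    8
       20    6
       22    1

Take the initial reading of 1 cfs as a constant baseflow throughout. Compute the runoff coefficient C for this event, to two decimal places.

C ≈ 0.36

ΣQ_DR = 76.00 cfs; V = ΣQ_DR·Δt = 5.472 × 10^5 ft³.
Runoff depth d = V / A = 1.560 in.
C = d / P = 1.560 / 4.33 = 0.36.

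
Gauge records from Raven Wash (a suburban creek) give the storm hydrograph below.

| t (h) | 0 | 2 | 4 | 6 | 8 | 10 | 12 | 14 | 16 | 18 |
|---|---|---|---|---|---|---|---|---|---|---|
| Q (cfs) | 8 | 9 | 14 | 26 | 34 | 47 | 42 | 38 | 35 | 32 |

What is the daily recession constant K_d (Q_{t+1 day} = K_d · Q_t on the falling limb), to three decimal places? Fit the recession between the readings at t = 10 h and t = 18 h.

Between t = 10 h and t = 18 h the flow falls from 47 to 32 cfs over 4×2 h = 8 h.
Per-interval ratio K = (32/47)^(1/4) = 0.9084; K_d = K^(24/2) = 0.316.

K_d ≈ 0.316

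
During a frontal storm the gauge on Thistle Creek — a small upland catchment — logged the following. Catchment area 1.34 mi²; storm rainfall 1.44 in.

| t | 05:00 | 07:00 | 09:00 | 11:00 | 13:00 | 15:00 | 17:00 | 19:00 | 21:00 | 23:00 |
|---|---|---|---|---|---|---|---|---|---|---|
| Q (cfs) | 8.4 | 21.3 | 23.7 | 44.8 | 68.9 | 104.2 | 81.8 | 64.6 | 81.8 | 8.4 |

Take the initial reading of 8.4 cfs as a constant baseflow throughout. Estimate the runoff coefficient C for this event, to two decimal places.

ΣQ_DR = 423.9 cfs; V = ΣQ_DR·Δt = 3.052 × 10^6 ft³.
Runoff depth d = V / A = 0.9804 in.
C = d / P = 0.9804 / 1.44 = 0.68.

C ≈ 0.68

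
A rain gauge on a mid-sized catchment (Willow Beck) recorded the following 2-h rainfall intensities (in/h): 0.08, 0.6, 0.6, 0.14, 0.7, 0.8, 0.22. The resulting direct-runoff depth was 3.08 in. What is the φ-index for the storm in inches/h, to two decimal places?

φ ≈ 0.29 in/h

Only the 4 blocks with intensity above φ contribute runoff: 0.6, 0.6, 0.7, 0.8 in/h.
Σ(I−φ)·Δt = d  ⇒  (0.6+0.6+0.7+0.8 − 4φ)·2 = 3.08
φ = (2.700 − 3.08/2) / 4 = 0.29 in/h.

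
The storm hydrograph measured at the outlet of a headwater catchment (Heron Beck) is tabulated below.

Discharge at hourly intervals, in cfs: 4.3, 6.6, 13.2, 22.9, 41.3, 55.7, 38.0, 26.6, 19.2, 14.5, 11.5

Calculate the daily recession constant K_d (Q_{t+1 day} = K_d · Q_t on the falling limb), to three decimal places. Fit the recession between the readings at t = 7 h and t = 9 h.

K_d ≈ 0.001

Between t = 7 h and t = 9 h the flow falls from 26.6 to 14.5 cfs over 2×1 h = 2 h.
Per-interval ratio K = (14.5/26.6)^(1/2) = 0.7383; K_d = K^(24/1) = 0.001.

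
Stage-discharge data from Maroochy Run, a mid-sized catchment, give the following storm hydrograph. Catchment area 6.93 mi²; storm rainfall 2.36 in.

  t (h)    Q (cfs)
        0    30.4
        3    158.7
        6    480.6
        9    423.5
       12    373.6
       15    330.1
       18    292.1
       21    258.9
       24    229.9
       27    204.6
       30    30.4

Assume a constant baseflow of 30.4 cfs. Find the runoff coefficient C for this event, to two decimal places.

ΣQ_DR = 2478 cfs; V = ΣQ_DR·Δt = 2.677 × 10^7 ft³.
Runoff depth d = V / A = 1.663 in.
C = d / P = 1.663 / 2.36 = 0.70.

C ≈ 0.70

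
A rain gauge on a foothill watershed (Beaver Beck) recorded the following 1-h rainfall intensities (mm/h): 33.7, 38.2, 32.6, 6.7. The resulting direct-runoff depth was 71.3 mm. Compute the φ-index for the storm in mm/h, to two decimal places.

Only the 3 blocks with intensity above φ contribute runoff: 33.7, 38.2, 32.6 mm/h.
Σ(I−φ)·Δt = d  ⇒  (33.7+38.2+32.6 − 3φ)·1 = 71.3
φ = (104.5 − 71.3/1) / 3 = 11.07 mm/h.

φ ≈ 11.07 mm/h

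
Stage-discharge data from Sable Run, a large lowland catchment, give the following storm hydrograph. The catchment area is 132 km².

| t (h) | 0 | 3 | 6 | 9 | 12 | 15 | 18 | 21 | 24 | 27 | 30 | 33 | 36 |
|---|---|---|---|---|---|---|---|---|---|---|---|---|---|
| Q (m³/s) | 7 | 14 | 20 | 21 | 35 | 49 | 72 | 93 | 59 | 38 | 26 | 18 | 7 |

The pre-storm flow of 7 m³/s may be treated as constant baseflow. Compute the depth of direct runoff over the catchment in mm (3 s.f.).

Direct runoff: 0.0, 7.0, 13.0, 14.0, 28.0, 42.0, 65.0, 86.0, 52.0, 31.0, 19.0, 11.0, 0.0 m³/s; ΣQ_DR = 368.0 m³/s.
V = ΣQ_DR · Δt = 368.0 × 10800 s = 3.974 × 10^6 m³.
Over A = 132 km², depth = V / A = 30.1 mm.

d ≈ 30.1 mm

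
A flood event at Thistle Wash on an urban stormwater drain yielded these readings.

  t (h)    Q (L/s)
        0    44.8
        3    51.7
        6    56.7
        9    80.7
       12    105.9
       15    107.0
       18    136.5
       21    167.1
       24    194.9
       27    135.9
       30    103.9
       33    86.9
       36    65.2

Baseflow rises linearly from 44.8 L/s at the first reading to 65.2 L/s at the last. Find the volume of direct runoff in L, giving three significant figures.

Direct-runoff ordinates (Q − Q_b): 0.00, 5.20, 8.50, 30.80, 54.30, 53.70, 81.50, 110.40, 136.50, 75.80, 42.10, 23.40, 0.00 L/s.
ΣQ_DR = 622.2 L/s.
With Δt = 3 h = 10800 s, V = ΣQ_DR · Δt = 622.2 × 10800 = 6.72 × 10^6 L.

V ≈ 6.72 × 10^6 L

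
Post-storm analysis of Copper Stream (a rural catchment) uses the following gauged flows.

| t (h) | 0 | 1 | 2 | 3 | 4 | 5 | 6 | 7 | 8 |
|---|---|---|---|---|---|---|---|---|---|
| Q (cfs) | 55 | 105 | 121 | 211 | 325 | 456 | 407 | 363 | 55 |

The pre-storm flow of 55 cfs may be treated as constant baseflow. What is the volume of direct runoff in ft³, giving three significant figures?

V ≈ 5.77 × 10^6 ft³

Direct-runoff ordinates (Q − Q_b): 0.0, 50.0, 66.0, 156.0, 270.0, 401.0, 352.0, 308.0, 0.0 cfs.
ΣQ_DR = 1603 cfs.
With Δt = 1 h = 3600 s, V = ΣQ_DR · Δt = 1603 × 3600 = 5.77 × 10^6 ft³.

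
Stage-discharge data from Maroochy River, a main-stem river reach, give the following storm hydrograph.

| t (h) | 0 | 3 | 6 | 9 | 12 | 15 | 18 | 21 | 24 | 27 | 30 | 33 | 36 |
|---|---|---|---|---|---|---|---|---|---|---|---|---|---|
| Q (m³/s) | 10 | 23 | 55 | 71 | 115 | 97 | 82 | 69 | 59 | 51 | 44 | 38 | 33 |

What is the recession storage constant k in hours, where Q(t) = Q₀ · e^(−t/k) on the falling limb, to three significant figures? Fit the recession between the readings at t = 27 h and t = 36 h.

On the falling limb, Q drops from 51 to 33 m³/s between t = 27 h and t = 36 h (Δt = 9 h).
k = −Δt / ln(Q₂/Q₁) = −9 / ln(33/51) = 20.7 h.

k ≈ 20.7 h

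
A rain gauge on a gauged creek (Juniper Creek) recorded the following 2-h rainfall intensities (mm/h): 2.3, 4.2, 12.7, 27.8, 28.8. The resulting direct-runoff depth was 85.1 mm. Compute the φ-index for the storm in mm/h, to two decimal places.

Only the 3 blocks with intensity above φ contribute runoff: 12.7, 27.8, 28.8 mm/h.
Σ(I−φ)·Δt = d  ⇒  (12.7+27.8+28.8 − 3φ)·2 = 85.1
φ = (69.30 − 85.1/2) / 3 = 8.92 mm/h.

φ ≈ 8.92 mm/h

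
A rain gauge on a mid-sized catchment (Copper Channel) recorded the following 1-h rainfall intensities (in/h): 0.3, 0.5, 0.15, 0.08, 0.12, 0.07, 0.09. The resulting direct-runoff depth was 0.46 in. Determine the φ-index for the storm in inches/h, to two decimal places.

φ ≈ 0.17 in/h

Only the 2 blocks with intensity above φ contribute runoff: 0.3, 0.5 in/h.
Σ(I−φ)·Δt = d  ⇒  (0.3+0.5 − 2φ)·1 = 0.46
φ = (0.8000 − 0.46/1) / 2 = 0.17 in/h.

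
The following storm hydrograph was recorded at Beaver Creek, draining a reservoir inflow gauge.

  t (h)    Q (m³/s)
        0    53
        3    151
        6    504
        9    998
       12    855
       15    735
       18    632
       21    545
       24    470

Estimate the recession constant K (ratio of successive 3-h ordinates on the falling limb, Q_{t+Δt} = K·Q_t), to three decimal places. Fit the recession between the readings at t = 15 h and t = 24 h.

K ≈ 0.862

Using the recession-limb readings at t = 15 h and t = 24 h: Q falls from 735 to 470 m³/s over 3 intervals.
K = (Q₂/Q₁)^(1/3) = (470/735)^(1/3) = 0.862.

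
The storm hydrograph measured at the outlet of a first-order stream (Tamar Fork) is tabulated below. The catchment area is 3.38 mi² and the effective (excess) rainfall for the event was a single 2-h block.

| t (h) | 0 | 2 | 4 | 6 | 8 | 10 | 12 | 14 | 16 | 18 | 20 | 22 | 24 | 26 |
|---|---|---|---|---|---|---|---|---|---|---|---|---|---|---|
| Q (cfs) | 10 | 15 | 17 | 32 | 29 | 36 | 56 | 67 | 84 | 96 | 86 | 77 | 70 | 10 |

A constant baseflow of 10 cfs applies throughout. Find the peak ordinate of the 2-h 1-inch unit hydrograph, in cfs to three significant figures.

U_p ≈ 172 cfs

Direct runoff: 0.0, 5.0, 7.0, 22.0, 19.0, 26.0, 46.0, 57.0, 74.0, 86.0, 76.0, 67.0, 60.0, 0.0 cfs; ΣQ_DR = 545.0 cfs, peak = 86.0 cfs.
Runoff depth d = ΣQ_DR·Δt / A = 545.0 × 7200 / (3.38 mi²) = 0.4997 in.
The 1-inch UH is the DRH scaled by (1 in)/d, so U_p = 86.0 × 1/0.4997 = 172 cfs.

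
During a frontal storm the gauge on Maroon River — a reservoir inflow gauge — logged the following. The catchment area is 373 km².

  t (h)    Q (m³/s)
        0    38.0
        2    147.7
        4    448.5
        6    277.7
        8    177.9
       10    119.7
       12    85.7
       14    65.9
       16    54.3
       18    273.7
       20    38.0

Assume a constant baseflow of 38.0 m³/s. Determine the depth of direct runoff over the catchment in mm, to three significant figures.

d ≈ 25.3 mm

Direct runoff: 0.0, 109.7, 410.5, 239.7, 139.9, 81.7, 47.7, 27.9, 16.3, 235.7, 0.0 m³/s; ΣQ_DR = 1309 m³/s.
V = ΣQ_DR · Δt = 1309 × 7200 s = 9.426 × 10^6 m³.
Over A = 373 km², depth = V / A = 25.3 mm.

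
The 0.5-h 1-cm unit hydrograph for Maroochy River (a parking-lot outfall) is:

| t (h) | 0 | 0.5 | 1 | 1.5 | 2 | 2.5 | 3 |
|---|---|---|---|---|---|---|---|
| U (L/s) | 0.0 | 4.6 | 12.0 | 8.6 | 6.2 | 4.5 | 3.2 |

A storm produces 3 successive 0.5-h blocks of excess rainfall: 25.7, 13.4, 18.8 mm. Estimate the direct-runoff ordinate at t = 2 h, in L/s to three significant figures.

By discrete convolution, Q_j = Σ (P_i / 10 mm) · U_{j−i}.
At t = 2 h (j=4): Q = (25.7/10)·6.2 + (13.4/10)·8.6 + (18.8/10)·12.0 = 50.0 L/s.

Q ≈ 50.0 L/s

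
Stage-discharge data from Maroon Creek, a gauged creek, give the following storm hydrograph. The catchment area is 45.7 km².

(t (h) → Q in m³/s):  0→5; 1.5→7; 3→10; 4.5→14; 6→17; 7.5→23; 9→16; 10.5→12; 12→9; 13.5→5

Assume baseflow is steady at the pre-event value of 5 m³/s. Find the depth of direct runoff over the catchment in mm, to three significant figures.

Direct runoff: 0.0, 2.0, 5.0, 9.0, 12.0, 18.0, 11.0, 7.0, 4.0, 0.0 m³/s; ΣQ_DR = 68.00 m³/s.
V = ΣQ_DR · Δt = 68.00 × 5400 s = 3.672 × 10^5 m³.
Over A = 45.7 km², depth = V / A = 8.04 mm.

d ≈ 8.04 mm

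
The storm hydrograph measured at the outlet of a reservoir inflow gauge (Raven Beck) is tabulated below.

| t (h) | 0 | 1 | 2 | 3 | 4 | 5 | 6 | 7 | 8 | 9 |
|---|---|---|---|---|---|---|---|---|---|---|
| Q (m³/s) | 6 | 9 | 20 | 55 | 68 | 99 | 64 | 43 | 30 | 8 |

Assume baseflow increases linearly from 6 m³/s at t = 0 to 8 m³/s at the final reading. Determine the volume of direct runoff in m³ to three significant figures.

Direct-runoff ordinates (Q − Q_b): 0.00, 2.78, 13.56, 48.33, 61.11, 91.89, 56.67, 35.44, 22.22, 0.00 m³/s.
ΣQ_DR = 332.0 m³/s.
With Δt = 1 h = 3600 s, V = ΣQ_DR · Δt = 332.0 × 3600 = 1.20 × 10^6 m³.

V ≈ 1.20 × 10^6 m³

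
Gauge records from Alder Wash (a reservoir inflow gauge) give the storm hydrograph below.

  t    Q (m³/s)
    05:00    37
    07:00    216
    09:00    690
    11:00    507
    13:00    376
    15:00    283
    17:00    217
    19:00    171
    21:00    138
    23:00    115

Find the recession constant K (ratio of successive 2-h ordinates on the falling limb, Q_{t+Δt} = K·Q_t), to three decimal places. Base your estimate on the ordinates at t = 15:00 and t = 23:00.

K ≈ 0.798

Using the recession-limb readings at t = 15:00 and t = 23:00: Q falls from 283 to 115 m³/s over 4 intervals.
K = (Q₂/Q₁)^(1/4) = (115/283)^(1/4) = 0.798.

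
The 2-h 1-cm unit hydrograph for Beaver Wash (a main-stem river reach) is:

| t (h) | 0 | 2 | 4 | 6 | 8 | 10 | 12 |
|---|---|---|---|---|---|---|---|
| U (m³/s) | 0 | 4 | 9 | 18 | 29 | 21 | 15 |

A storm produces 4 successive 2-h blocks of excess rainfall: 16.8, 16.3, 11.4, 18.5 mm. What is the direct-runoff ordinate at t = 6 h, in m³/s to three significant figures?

Q ≈ 49.5 m³/s

By discrete convolution, Q_j = Σ (P_i / 10 mm) · U_{j−i}.
At t = 6 h (j=3): Q = (16.8/10)·18 + (16.3/10)·9 + (11.4/10)·4 + (18.5/10)·0 = 49.5 m³/s.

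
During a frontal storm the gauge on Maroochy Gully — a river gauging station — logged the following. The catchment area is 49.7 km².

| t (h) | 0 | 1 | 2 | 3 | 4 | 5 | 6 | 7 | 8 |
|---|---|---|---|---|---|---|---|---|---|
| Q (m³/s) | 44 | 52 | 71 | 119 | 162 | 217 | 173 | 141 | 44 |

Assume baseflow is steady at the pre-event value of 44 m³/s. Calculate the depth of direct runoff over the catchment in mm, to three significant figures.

d ≈ 45.4 mm

Direct runoff: 0.0, 8.0, 27.0, 75.0, 118.0, 173.0, 129.0, 97.0, 0.0 m³/s; ΣQ_DR = 627.0 m³/s.
V = ΣQ_DR · Δt = 627.0 × 3600 s = 2.257 × 10^6 m³.
Over A = 49.7 km², depth = V / A = 45.4 mm.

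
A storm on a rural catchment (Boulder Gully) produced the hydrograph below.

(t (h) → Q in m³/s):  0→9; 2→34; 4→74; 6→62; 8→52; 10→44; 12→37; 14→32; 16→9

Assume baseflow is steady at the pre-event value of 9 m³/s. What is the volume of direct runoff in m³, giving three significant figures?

V ≈ 1.96 × 10^6 m³

Direct-runoff ordinates (Q − Q_b): 0.0, 25.0, 65.0, 53.0, 43.0, 35.0, 28.0, 23.0, 0.0 m³/s.
ΣQ_DR = 272.0 m³/s.
With Δt = 2 h = 7200 s, V = ΣQ_DR · Δt = 272.0 × 7200 = 1.96 × 10^6 m³.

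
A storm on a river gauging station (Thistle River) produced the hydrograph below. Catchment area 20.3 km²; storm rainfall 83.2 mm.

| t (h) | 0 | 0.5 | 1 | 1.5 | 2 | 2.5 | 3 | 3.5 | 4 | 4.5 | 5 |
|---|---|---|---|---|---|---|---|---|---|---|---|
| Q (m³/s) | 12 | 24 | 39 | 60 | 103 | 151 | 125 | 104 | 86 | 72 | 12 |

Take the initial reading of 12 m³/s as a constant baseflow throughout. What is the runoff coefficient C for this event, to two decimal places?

ΣQ_DR = 656.0 m³/s; V = ΣQ_DR·Δt = 1.181 × 10^6 m³.
Runoff depth d = V / A = 58.17 mm.
C = d / P = 58.17 / 83.2 = 0.70.

C ≈ 0.70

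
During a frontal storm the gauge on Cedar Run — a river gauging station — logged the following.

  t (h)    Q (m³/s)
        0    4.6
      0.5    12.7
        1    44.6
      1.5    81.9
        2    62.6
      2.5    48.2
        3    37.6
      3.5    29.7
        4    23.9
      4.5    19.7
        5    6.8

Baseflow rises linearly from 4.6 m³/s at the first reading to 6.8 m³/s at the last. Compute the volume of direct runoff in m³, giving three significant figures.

V ≈ 5.57 × 10^5 m³

Direct-runoff ordinates (Q − Q_b): 0.00, 7.88, 39.56, 76.64, 57.12, 42.50, 31.68, 23.56, 17.54, 13.12, 0.00 m³/s.
ΣQ_DR = 309.6 m³/s.
With Δt = 0.5 h = 1800 s, V = ΣQ_DR · Δt = 309.6 × 1800 = 5.57 × 10^5 m³.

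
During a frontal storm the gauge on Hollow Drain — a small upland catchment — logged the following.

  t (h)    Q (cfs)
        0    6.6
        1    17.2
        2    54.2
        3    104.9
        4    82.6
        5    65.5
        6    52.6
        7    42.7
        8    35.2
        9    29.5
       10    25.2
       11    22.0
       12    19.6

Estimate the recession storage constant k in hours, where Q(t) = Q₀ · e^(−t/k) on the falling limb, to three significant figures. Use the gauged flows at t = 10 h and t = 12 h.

k ≈ 7.96 h

On the falling limb, Q drops from 25.2 to 19.6 cfs between t = 10 h and t = 12 h (Δt = 2 h).
k = −Δt / ln(Q₂/Q₁) = −2 / ln(19.6/25.2) = 7.96 h.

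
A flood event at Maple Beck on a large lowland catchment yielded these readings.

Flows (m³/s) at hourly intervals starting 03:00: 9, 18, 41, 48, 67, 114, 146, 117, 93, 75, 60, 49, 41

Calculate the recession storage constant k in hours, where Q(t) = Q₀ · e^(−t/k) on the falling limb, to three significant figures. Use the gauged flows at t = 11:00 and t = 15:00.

On the falling limb, Q drops from 93 to 41 m³/s between t = 11:00 and t = 15:00 (Δt = 4 h).
k = −Δt / ln(Q₂/Q₁) = −4 / ln(41/93) = 4.88 h.

k ≈ 4.88 h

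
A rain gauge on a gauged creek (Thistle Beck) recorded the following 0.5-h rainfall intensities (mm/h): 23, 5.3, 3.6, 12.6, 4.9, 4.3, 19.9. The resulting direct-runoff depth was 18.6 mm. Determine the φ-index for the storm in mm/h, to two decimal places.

Only the 3 blocks with intensity above φ contribute runoff: 23, 12.6, 19.9 mm/h.
Σ(I−φ)·Δt = d  ⇒  (23+12.6+19.9 − 3φ)·0.5 = 18.6
φ = (55.50 − 18.6/0.5) / 3 = 6.10 mm/h.

φ ≈ 6.10 mm/h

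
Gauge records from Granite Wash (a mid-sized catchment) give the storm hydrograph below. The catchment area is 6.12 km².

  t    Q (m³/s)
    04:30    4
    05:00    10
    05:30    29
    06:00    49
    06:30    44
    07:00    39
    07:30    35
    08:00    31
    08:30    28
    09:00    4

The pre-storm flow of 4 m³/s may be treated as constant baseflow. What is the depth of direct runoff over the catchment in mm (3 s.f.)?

d ≈ 68.5 mm

Direct runoff: 0.0, 6.0, 25.0, 45.0, 40.0, 35.0, 31.0, 27.0, 24.0, 0.0 m³/s; ΣQ_DR = 233.0 m³/s.
V = ΣQ_DR · Δt = 233.0 × 1800 s = 4.194 × 10^5 m³.
Over A = 6.12 km², depth = V / A = 68.5 mm.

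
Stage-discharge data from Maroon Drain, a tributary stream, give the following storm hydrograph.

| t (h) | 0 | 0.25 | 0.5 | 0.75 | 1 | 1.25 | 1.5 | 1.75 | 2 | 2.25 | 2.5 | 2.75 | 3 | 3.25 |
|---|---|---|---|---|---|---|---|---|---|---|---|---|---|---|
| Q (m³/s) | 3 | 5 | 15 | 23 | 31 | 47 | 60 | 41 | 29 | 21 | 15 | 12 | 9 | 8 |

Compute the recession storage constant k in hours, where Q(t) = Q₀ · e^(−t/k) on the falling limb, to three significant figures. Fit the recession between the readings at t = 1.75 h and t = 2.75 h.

On the falling limb, Q drops from 41 to 12 m³/s between t = 1.75 h and t = 2.75 h (Δt = 1 h).
k = −Δt / ln(Q₂/Q₁) = −1 / ln(12/41) = 0.814 h.

k ≈ 0.814 h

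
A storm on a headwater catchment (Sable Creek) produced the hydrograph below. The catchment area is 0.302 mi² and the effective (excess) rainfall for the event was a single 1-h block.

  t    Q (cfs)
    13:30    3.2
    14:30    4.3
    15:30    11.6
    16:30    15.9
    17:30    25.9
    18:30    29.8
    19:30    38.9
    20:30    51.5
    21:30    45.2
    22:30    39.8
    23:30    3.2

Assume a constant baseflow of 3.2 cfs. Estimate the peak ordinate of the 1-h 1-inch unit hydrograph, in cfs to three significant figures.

Direct runoff: 0.0, 1.1, 8.4, 12.7, 22.7, 26.6, 35.7, 48.3, 42.0, 36.6, 0.0 cfs; ΣQ_DR = 234.1 cfs, peak = 48.3 cfs.
Runoff depth d = ΣQ_DR·Δt / A = 234.1 × 3600 / (0.302 mi²) = 1.201 in.
The 1-inch UH is the DRH scaled by (1 in)/d, so U_p = 48.3 × 1/1.201 = 40.2 cfs.

U_p ≈ 40.2 cfs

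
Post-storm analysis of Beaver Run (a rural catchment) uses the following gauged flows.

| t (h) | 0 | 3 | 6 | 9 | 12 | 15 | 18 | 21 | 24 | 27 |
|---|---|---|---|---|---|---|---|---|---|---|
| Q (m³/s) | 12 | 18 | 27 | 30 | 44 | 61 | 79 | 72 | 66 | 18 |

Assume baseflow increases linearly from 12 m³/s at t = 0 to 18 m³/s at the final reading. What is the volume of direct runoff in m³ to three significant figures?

V ≈ 2.99 × 10^6 m³

Direct-runoff ordinates (Q − Q_b): 0.00, 5.33, 13.67, 16.00, 29.33, 45.67, 63.00, 55.33, 48.67, 0.00 m³/s.
ΣQ_DR = 277.0 m³/s.
With Δt = 3 h = 10800 s, V = ΣQ_DR · Δt = 277.0 × 10800 = 2.99 × 10^6 m³.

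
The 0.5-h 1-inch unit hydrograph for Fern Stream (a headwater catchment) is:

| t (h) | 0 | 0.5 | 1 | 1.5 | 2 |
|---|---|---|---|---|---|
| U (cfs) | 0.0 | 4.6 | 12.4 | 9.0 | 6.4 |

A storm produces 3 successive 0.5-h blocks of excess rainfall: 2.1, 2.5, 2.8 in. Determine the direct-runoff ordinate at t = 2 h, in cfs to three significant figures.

By discrete convolution, Q_j = Σ (P_i / 1 in) · U_{j−i}.
At t = 2 h (j=4): Q = (2.1/1)·6.4 + (2.5/1)·9.0 + (2.8/1)·12.4 = 70.7 cfs.

Q ≈ 70.7 cfs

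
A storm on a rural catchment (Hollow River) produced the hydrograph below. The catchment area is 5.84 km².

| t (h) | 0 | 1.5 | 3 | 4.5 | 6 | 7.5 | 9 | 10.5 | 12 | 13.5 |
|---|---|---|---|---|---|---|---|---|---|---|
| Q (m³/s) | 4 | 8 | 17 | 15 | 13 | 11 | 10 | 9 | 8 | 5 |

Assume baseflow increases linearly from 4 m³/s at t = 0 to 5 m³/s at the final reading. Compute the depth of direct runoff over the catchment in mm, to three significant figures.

d ≈ 50.9 mm

Direct runoff: 0.00, 3.89, 12.78, 10.67, 8.56, 6.44, 5.33, 4.22, 3.11, 0.00 m³/s; ΣQ_DR = 55.00 m³/s.
V = ΣQ_DR · Δt = 55.00 × 5400 s = 2.970 × 10^5 m³.
Over A = 5.84 km², depth = V / A = 50.9 mm.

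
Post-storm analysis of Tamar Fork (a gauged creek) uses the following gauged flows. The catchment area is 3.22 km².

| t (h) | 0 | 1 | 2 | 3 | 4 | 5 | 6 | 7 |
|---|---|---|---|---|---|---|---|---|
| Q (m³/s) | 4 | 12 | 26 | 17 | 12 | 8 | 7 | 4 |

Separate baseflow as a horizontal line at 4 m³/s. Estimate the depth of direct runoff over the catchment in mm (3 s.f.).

Direct runoff: 0.0, 8.0, 22.0, 13.0, 8.0, 4.0, 3.0, 0.0 m³/s; ΣQ_DR = 58.00 m³/s.
V = ΣQ_DR · Δt = 58.00 × 3600 s = 2.088 × 10^5 m³.
Over A = 3.22 km², depth = V / A = 64.8 mm.

d ≈ 64.8 mm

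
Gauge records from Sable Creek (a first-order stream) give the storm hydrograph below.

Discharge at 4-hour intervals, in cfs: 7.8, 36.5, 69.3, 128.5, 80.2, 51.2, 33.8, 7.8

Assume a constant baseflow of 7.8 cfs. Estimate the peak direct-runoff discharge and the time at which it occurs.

Subtracting baseflow gives direct-runoff ordinates: 0.0, 28.7, 61.5, 120.7, 72.4, 43.4, 26.0, 0.0 cfs.
The maximum is 120.7 cfs, occurring at the reading for t = 12 h.

Q_p = 120.7 cfs at t = 12 h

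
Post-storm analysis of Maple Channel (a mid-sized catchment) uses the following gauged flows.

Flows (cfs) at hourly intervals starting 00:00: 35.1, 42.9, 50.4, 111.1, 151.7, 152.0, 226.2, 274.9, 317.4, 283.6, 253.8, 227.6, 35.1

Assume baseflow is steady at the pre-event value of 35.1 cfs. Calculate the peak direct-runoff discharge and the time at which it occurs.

Subtracting baseflow gives direct-runoff ordinates: 0.0, 7.8, 15.3, 76.0, 116.6, 116.9, 191.1, 239.8, 282.3, 248.5, 218.7, 192.5, 0.0 cfs.
The maximum is 282.3 cfs, occurring at the reading for t = 08:00.

Q_p = 282.3 cfs at t = 08:00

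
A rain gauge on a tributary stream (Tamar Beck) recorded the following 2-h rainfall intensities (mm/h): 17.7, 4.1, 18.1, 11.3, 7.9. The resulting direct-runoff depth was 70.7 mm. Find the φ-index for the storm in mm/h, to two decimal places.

φ ≈ 4.91 mm/h

Only the 4 blocks with intensity above φ contribute runoff: 17.7, 18.1, 11.3, 7.9 mm/h.
Σ(I−φ)·Δt = d  ⇒  (17.7+18.1+11.3+7.9 − 4φ)·2 = 70.7
φ = (55.00 − 70.7/2) / 4 = 4.91 mm/h.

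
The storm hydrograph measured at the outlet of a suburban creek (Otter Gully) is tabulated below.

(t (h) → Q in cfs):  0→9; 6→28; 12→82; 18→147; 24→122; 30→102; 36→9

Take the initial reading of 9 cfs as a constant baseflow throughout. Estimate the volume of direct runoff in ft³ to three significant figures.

V ≈ 9.42 × 10^6 ft³

Direct-runoff ordinates (Q − Q_b): 0.0, 19.0, 73.0, 138.0, 113.0, 93.0, 0.0 cfs.
ΣQ_DR = 436.0 cfs.
With Δt = 6 h = 21600 s, V = ΣQ_DR · Δt = 436.0 × 21600 = 9.42 × 10^6 ft³.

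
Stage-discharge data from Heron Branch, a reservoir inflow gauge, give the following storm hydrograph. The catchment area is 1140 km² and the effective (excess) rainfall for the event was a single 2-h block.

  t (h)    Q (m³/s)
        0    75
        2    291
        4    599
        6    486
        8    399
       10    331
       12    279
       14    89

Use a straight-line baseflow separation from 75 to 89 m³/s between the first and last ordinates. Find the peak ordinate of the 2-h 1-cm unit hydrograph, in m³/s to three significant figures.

U_p ≈ 435 m³/s

Direct runoff: 0.00, 214.00, 520.00, 405.00, 316.00, 246.00, 192.00, 0.00 m³/s; ΣQ_DR = 1893 m³/s, peak = 520.00 m³/s.
Runoff depth d = ΣQ_DR·Δt / A = 1893 × 7200 / (1140 km²) = 11.96 mm.
The 1-cm UH is the DRH scaled by (10 mm)/d, so U_p = 520.00 × 10/11.96 = 435 m³/s.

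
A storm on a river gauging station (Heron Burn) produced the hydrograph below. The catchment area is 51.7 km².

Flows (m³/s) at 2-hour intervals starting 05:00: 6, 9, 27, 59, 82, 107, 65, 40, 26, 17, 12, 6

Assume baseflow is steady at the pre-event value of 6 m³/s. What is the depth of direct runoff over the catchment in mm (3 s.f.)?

Direct runoff: 0.0, 3.0, 21.0, 53.0, 76.0, 101.0, 59.0, 34.0, 20.0, 11.0, 6.0, 0.0 m³/s; ΣQ_DR = 384.0 m³/s.
V = ΣQ_DR · Δt = 384.0 × 7200 s = 2.765 × 10^6 m³.
Over A = 51.7 km², depth = V / A = 53.5 mm.

d ≈ 53.5 mm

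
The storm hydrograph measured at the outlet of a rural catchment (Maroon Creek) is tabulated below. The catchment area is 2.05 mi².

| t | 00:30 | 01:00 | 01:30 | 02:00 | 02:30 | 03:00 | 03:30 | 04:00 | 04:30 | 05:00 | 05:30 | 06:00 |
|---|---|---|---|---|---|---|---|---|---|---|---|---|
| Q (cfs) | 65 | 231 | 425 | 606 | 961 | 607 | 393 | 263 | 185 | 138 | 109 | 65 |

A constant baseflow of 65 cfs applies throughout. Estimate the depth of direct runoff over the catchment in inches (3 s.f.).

Direct runoff: 0.0, 166.0, 360.0, 541.0, 896.0, 542.0, 328.0, 198.0, 120.0, 73.0, 44.0, 0.0 cfs; ΣQ_DR = 3268 cfs.
V = ΣQ_DR · Δt = 3268 × 1800 s = 5.882 × 10^6 ft³.
Over A = 2.05 mi², depth = V / A = 1.24 in.

d ≈ 1.24 in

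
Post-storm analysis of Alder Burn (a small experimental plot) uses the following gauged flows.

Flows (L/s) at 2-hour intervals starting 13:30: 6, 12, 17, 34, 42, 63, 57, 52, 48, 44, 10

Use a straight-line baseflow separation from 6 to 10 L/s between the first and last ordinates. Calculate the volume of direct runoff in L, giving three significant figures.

V ≈ 2.14 × 10^6 L

Direct-runoff ordinates (Q − Q_b): 0.00, 5.60, 10.20, 26.80, 34.40, 55.00, 48.60, 43.20, 38.80, 34.40, 0.00 L/s.
ΣQ_DR = 297.0 L/s.
With Δt = 2 h = 7200 s, V = ΣQ_DR · Δt = 297.0 × 7200 = 2.14 × 10^6 L.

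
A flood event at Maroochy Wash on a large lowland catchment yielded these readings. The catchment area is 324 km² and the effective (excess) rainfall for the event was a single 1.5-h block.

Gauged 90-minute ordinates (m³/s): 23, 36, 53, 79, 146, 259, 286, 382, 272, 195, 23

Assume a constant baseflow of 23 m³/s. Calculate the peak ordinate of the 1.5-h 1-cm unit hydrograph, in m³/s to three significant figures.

U_p ≈ 144 m³/s

Direct runoff: 0.0, 13.0, 30.0, 56.0, 123.0, 236.0, 263.0, 359.0, 249.0, 172.0, 0.0 m³/s; ΣQ_DR = 1501 m³/s, peak = 359.0 m³/s.
Runoff depth d = ΣQ_DR·Δt / A = 1501 × 5400 / (324 km²) = 25.02 mm.
The 1-cm UH is the DRH scaled by (10 mm)/d, so U_p = 359.0 × 10/25.02 = 144 m³/s.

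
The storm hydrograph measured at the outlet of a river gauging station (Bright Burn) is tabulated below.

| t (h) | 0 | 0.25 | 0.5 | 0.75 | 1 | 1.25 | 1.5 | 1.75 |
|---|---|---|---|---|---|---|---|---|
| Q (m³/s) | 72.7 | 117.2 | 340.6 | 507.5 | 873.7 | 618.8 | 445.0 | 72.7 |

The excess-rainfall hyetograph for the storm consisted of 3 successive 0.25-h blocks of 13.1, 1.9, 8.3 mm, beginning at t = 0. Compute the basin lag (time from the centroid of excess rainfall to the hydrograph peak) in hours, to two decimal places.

Centroid of excess rainfall: t_c = Σ P_i·t̄_i / ΣP_i = 0.3235 h (block centres at 0.125, 0.375, 0.625 h).
Hydrograph peak occurs at t = 1 h, so basin lag t_L = 1 − 0.3235 = 0.68 h.

t_L ≈ 0.68 h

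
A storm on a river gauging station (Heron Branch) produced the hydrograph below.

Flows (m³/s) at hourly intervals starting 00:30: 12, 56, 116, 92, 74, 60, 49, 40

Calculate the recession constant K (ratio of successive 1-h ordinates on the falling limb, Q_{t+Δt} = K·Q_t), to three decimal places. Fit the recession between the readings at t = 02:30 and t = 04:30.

Using the recession-limb readings at t = 02:30 and t = 04:30: Q falls from 116 to 74 m³/s over 2 intervals.
K = (Q₂/Q₁)^(1/2) = (74/116)^(1/2) = 0.799.

K ≈ 0.799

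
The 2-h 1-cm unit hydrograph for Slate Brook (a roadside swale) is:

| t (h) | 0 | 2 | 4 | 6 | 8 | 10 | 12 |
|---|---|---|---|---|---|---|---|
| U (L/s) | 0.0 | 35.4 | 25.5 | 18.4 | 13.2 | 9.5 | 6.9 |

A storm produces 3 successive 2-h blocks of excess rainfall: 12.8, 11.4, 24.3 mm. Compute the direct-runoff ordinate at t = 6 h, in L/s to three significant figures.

By discrete convolution, Q_j = Σ (P_i / 10 mm) · U_{j−i}.
At t = 6 h (j=3): Q = (12.8/10)·18.4 + (11.4/10)·25.5 + (24.3/10)·35.4 = 139 L/s.

Q ≈ 139 L/s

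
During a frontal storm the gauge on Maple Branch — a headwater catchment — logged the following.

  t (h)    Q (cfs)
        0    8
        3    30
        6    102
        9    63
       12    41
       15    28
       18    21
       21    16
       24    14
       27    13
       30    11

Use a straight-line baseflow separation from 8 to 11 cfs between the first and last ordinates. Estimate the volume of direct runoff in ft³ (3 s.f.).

Direct-runoff ordinates (Q − Q_b): 0.00, 21.70, 93.40, 54.10, 31.80, 18.50, 11.20, 5.90, 3.60, 2.30, 0.00 cfs.
ΣQ_DR = 242.5 cfs.
With Δt = 3 h = 10800 s, V = ΣQ_DR · Δt = 242.5 × 10800 = 2.62 × 10^6 ft³.

V ≈ 2.62 × 10^6 ft³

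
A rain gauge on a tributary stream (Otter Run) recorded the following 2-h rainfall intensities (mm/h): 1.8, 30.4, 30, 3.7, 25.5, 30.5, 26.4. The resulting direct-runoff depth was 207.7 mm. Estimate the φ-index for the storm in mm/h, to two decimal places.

Only the 5 blocks with intensity above φ contribute runoff: 30.4, 30, 25.5, 30.5, 26.4 mm/h.
Σ(I−φ)·Δt = d  ⇒  (30.4+30+25.5+30.5+26.4 − 5φ)·2 = 207.7
φ = (142.8 − 207.7/2) / 5 = 7.79 mm/h.

φ ≈ 7.79 mm/h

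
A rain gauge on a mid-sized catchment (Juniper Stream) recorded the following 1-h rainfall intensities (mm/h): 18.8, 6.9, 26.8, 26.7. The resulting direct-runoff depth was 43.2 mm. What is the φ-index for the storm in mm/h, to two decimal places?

Only the 3 blocks with intensity above φ contribute runoff: 18.8, 26.8, 26.7 mm/h.
Σ(I−φ)·Δt = d  ⇒  (18.8+26.8+26.7 − 3φ)·1 = 43.2
φ = (72.30 − 43.2/1) / 3 = 9.70 mm/h.

φ ≈ 9.70 mm/h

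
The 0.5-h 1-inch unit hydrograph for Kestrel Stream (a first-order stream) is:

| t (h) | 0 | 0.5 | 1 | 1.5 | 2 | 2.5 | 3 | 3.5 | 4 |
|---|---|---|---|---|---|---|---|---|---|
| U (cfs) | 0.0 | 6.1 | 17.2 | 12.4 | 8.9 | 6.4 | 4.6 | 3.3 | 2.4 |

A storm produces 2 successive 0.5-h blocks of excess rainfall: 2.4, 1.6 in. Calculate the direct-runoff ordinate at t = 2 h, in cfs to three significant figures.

Q ≈ 41.2 cfs

By discrete convolution, Q_j = Σ (P_i / 1 in) · U_{j−i}.
At t = 2 h (j=4): Q = (2.4/1)·8.9 + (1.6/1)·12.4 = 41.2 cfs.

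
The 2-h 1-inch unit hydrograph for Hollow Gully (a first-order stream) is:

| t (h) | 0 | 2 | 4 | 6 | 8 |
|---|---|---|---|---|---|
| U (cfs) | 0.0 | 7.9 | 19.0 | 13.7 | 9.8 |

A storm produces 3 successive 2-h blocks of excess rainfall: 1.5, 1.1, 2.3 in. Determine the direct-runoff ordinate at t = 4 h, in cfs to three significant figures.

Q ≈ 37.2 cfs

By discrete convolution, Q_j = Σ (P_i / 1 in) · U_{j−i}.
At t = 4 h (j=2): Q = (1.5/1)·19.0 + (1.1/1)·7.9 + (2.3/1)·0.0 = 37.2 cfs.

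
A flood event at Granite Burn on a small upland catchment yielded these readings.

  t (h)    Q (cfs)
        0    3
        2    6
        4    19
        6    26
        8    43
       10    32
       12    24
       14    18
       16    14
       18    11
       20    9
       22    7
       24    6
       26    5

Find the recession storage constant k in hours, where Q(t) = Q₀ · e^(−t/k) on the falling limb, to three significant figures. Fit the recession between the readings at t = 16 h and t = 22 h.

On the falling limb, Q drops from 14 to 7 cfs between t = 16 h and t = 22 h (Δt = 6 h).
k = −Δt / ln(Q₂/Q₁) = −6 / ln(7/14) = 8.66 h.

k ≈ 8.66 h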